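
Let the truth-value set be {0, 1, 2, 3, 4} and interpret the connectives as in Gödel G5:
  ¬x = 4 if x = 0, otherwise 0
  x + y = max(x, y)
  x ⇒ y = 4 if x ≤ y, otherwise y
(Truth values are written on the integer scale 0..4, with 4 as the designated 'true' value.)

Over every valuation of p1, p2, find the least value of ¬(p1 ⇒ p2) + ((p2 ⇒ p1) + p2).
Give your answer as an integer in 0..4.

Take p1 = 0, p2 = 1:
p1 ⇒ p2 = 0 ⇒ 1 = 4
¬(p1 ⇒ p2) = ¬4 = 0
p2 ⇒ p1 = 1 ⇒ 0 = 0
(p2 ⇒ p1) + p2 = 0 + 1 = 1
¬(p1 ⇒ p2) + ((p2 ⇒ p1) + p2) = 0 + 1 = 1
No assignment yields a value below 1, so this is the minimum.

1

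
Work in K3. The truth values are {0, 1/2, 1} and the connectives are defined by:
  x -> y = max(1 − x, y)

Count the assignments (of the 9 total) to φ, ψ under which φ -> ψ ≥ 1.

5

φ = 0, ψ = 0 ↦ 1  ≥
φ = 0, ψ = 1/2 ↦ 1  ≥
φ = 0, ψ = 1 ↦ 1  ≥
φ = 1/2, ψ = 0 ↦ 1/2  <
φ = 1/2, ψ = 1/2 ↦ 1/2  <
φ = 1/2, ψ = 1 ↦ 1  ≥
φ = 1, ψ = 0 ↦ 0  <
φ = 1, ψ = 1/2 ↦ 1/2  <
φ = 1, ψ = 1 ↦ 1  ≥
So 5 of the 9 assignments meet the threshold.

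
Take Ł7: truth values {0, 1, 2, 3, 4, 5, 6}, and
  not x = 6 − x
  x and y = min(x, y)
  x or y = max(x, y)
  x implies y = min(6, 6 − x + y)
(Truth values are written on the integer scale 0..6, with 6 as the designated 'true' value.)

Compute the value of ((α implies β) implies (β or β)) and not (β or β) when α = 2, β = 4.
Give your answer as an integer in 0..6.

2

α implies β = 2 implies 4 = 6
β or β = 4 or 4 = 4
(α implies β) implies (β or β) = 6 implies 4 = 4
β or β = 4 or 4 = 4
not (β or β) = not 4 = 2
((α implies β) implies (β or β)) and not (β or β) = 4 and 2 = 2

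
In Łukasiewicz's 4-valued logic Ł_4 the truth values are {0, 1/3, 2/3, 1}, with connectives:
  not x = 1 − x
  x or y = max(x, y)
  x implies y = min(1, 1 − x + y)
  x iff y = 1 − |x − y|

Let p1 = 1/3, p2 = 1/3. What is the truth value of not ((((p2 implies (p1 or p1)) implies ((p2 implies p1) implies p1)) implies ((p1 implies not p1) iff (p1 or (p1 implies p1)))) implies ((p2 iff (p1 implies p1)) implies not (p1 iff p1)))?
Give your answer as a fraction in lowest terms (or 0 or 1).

1/3

p1 or p1 = 1/3 or 1/3 = 1/3
p2 implies (p1 or p1) = 1/3 implies 1/3 = 1
p2 implies p1 = 1/3 implies 1/3 = 1
(p2 implies p1) implies p1 = 1 implies 1/3 = 1/3
(p2 implies (p1 or p1)) implies ((p2 implies p1) implies p1) = 1 implies 1/3 = 1/3
not p1 = not 1/3 = 2/3
p1 implies not p1 = 1/3 implies 2/3 = 1
p1 implies p1 = 1/3 implies 1/3 = 1
p1 or (p1 implies p1) = 1/3 or 1 = 1
(p1 implies not p1) iff (p1 or (p1 implies p1)) = 1 iff 1 = 1
((p2 implies (p1 or p1)) implies ((p2 implies p1) implies p1)) implies ((p1 implies not p1) iff (p1 or (p1 implies p1))) = 1/3 implies 1 = 1
p1 implies p1 = 1/3 implies 1/3 = 1
p2 iff (p1 implies p1) = 1/3 iff 1 = 1/3
p1 iff p1 = 1/3 iff 1/3 = 1
not (p1 iff p1) = not 1 = 0
(p2 iff (p1 implies p1)) implies not (p1 iff p1) = 1/3 implies 0 = 2/3
(((p2 implies (p1 or p1)) implies ((p2 implies p1) implies p1)) implies ((p1 implies not p1) iff (p1 or (p1 implies p1)))) implies ((p2 iff (p1 implies p1)) implies not (p1 iff p1)) = 1 implies 2/3 = 2/3
not ((((p2 implies (p1 or p1)) implies ((p2 implies p1) implies p1)) implies ((p1 implies not p1) iff (p1 or (p1 implies p1)))) implies ((p2 iff (p1 implies p1)) implies not (p1 iff p1))) = not 2/3 = 1/3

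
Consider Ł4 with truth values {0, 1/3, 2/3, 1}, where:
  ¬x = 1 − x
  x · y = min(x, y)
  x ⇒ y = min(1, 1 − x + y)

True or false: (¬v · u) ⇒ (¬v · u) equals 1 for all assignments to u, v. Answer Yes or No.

u = 0, v = 0 ↦ 1
u = 0, v = 1/3 ↦ 1
u = 0, v = 2/3 ↦ 1
u = 0, v = 1 ↦ 1
u = 1/3, v = 0 ↦ 1
u = 1/3, v = 1/3 ↦ 1
u = 1/3, v = 2/3 ↦ 1
u = 1/3, v = 1 ↦ 1
u = 2/3, v = 0 ↦ 1
u = 2/3, v = 1/3 ↦ 1
u = 2/3, v = 2/3 ↦ 1
u = 2/3, v = 1 ↦ 1
u = 1, v = 0 ↦ 1
u = 1, v = 1/3 ↦ 1
u = 1, v = 2/3 ↦ 1
u = 1, v = 1 ↦ 1
Every assignment gives a value ≥ 1.

Yes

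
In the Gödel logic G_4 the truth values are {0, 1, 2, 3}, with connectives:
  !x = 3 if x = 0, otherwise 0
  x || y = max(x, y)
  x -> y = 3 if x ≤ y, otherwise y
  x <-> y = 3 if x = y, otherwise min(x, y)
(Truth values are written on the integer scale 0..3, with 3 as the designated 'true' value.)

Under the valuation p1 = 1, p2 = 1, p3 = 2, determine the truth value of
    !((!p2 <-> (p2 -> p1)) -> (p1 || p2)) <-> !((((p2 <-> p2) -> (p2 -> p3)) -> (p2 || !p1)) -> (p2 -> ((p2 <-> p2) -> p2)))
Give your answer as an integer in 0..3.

!p2 = !1 = 0
p2 -> p1 = 1 -> 1 = 3
!p2 <-> (p2 -> p1) = 0 <-> 3 = 0
p1 || p2 = 1 || 1 = 1
(!p2 <-> (p2 -> p1)) -> (p1 || p2) = 0 -> 1 = 3
!((!p2 <-> (p2 -> p1)) -> (p1 || p2)) = !3 = 0
p2 <-> p2 = 1 <-> 1 = 3
p2 -> p3 = 1 -> 2 = 3
(p2 <-> p2) -> (p2 -> p3) = 3 -> 3 = 3
!p1 = !1 = 0
p2 || !p1 = 1 || 0 = 1
((p2 <-> p2) -> (p2 -> p3)) -> (p2 || !p1) = 3 -> 1 = 1
p2 <-> p2 = 1 <-> 1 = 3
(p2 <-> p2) -> p2 = 3 -> 1 = 1
p2 -> ((p2 <-> p2) -> p2) = 1 -> 1 = 3
(((p2 <-> p2) -> (p2 -> p3)) -> (p2 || !p1)) -> (p2 -> ((p2 <-> p2) -> p2)) = 1 -> 3 = 3
!((((p2 <-> p2) -> (p2 -> p3)) -> (p2 || !p1)) -> (p2 -> ((p2 <-> p2) -> p2))) = !3 = 0
!((!p2 <-> (p2 -> p1)) -> (p1 || p2)) <-> !((((p2 <-> p2) -> (p2 -> p3)) -> (p2 || !p1)) -> (p2 -> ((p2 <-> p2) -> p2))) = 0 <-> 0 = 3

3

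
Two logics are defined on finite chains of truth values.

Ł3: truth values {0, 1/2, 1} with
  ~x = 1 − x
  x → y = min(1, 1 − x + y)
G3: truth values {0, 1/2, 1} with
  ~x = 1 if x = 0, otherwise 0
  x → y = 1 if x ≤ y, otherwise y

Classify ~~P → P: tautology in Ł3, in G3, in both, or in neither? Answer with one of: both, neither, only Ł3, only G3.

In Ł3: every assignment gives 1 — tautology.
In G3: at P = 1/2 the value is 1/2 — not a tautology.

only Ł3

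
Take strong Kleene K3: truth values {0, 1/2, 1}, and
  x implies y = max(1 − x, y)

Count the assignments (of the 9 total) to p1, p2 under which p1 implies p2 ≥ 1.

p1 = 0, p2 = 0 ↦ 1  ≥
p1 = 0, p2 = 1/2 ↦ 1  ≥
p1 = 0, p2 = 1 ↦ 1  ≥
p1 = 1/2, p2 = 0 ↦ 1/2  <
p1 = 1/2, p2 = 1/2 ↦ 1/2  <
p1 = 1/2, p2 = 1 ↦ 1  ≥
p1 = 1, p2 = 0 ↦ 0  <
p1 = 1, p2 = 1/2 ↦ 1/2  <
p1 = 1, p2 = 1 ↦ 1  ≥
So 5 of the 9 assignments meet the threshold.

5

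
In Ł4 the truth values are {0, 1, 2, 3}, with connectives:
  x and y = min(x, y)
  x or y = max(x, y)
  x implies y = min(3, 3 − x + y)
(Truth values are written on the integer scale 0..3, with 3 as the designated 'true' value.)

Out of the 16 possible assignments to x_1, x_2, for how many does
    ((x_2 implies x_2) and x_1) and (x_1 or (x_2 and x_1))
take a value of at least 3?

x_1 = 0, x_2 = 0 ↦ 0  <
x_1 = 0, x_2 = 1 ↦ 0  <
x_1 = 0, x_2 = 2 ↦ 0  <
x_1 = 0, x_2 = 3 ↦ 0  <
x_1 = 1, x_2 = 0 ↦ 1  <
x_1 = 1, x_2 = 1 ↦ 1  <
x_1 = 1, x_2 = 2 ↦ 1  <
x_1 = 1, x_2 = 3 ↦ 1  <
x_1 = 2, x_2 = 0 ↦ 2  <
x_1 = 2, x_2 = 1 ↦ 2  <
x_1 = 2, x_2 = 2 ↦ 2  <
x_1 = 2, x_2 = 3 ↦ 2  <
x_1 = 3, x_2 = 0 ↦ 3  ≥
x_1 = 3, x_2 = 1 ↦ 3  ≥
x_1 = 3, x_2 = 2 ↦ 3  ≥
x_1 = 3, x_2 = 3 ↦ 3  ≥
So 4 of the 16 assignments meet the threshold.

4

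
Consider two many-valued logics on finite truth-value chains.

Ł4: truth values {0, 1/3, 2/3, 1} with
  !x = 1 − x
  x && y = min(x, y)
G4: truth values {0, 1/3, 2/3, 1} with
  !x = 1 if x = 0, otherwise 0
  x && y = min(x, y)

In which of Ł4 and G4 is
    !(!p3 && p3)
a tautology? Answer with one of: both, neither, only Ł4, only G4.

only G4

In Ł4: at p3 = 1/3 the value is 2/3 — not a tautology.
In G4: every assignment gives 1 — tautology.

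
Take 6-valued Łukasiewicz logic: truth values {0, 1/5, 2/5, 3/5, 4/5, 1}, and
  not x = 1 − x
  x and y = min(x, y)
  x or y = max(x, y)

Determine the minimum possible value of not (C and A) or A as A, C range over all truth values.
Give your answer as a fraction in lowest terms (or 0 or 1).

3/5

Take A = 2/5, C = 2/5:
C and A = 2/5 and 2/5 = 2/5
not (C and A) = not 2/5 = 3/5
not (C and A) or A = 3/5 or 2/5 = 3/5
No assignment yields a value below 3/5, so this is the minimum.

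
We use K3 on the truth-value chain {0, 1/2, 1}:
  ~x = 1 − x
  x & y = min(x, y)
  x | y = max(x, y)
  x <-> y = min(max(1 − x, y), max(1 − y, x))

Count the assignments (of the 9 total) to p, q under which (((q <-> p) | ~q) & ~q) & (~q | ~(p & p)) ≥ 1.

3

p = 0, q = 0 ↦ 1  ≥
p = 0, q = 1/2 ↦ 1/2  <
p = 0, q = 1 ↦ 0  <
p = 1/2, q = 0 ↦ 1  ≥
p = 1/2, q = 1/2 ↦ 1/2  <
p = 1/2, q = 1 ↦ 0  <
p = 1, q = 0 ↦ 1  ≥
p = 1, q = 1/2 ↦ 1/2  <
p = 1, q = 1 ↦ 0  <
So 3 of the 9 assignments meet the threshold.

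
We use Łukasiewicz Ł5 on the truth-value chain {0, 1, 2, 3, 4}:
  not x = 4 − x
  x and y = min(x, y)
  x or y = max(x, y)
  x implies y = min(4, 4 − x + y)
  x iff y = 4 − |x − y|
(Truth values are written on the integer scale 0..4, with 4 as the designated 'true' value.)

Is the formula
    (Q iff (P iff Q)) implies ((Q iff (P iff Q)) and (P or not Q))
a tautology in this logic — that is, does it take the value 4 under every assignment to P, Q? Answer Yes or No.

No

Counterexample: take P = 0, Q = 2.
P iff Q = 0 iff 2 = 2
Q iff (P iff Q) = 2 iff 2 = 4
not Q = not 2 = 2
P or not Q = 0 or 2 = 2
(Q iff (P iff Q)) and (P or not Q) = 4 and 2 = 2
(Q iff (P iff Q)) implies ((Q iff (P iff Q)) and (P or not Q)) = 4 implies 2 = 2
This gives 2 ≠ 4.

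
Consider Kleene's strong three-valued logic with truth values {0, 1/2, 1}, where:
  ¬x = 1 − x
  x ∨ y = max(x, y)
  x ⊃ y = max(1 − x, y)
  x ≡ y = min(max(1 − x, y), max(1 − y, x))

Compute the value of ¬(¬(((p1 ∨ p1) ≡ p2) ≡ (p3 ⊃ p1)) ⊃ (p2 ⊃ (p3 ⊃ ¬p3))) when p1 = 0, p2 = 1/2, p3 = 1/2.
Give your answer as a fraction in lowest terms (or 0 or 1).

1/2

p1 ∨ p1 = 0 ∨ 0 = 0
(p1 ∨ p1) ≡ p2 = 0 ≡ 1/2 = 1/2
p3 ⊃ p1 = 1/2 ⊃ 0 = 1/2
((p1 ∨ p1) ≡ p2) ≡ (p3 ⊃ p1) = 1/2 ≡ 1/2 = 1/2
¬(((p1 ∨ p1) ≡ p2) ≡ (p3 ⊃ p1)) = ¬1/2 = 1/2
¬p3 = ¬1/2 = 1/2
p3 ⊃ ¬p3 = 1/2 ⊃ 1/2 = 1/2
p2 ⊃ (p3 ⊃ ¬p3) = 1/2 ⊃ 1/2 = 1/2
¬(((p1 ∨ p1) ≡ p2) ≡ (p3 ⊃ p1)) ⊃ (p2 ⊃ (p3 ⊃ ¬p3)) = 1/2 ⊃ 1/2 = 1/2
¬(¬(((p1 ∨ p1) ≡ p2) ≡ (p3 ⊃ p1)) ⊃ (p2 ⊃ (p3 ⊃ ¬p3))) = ¬1/2 = 1/2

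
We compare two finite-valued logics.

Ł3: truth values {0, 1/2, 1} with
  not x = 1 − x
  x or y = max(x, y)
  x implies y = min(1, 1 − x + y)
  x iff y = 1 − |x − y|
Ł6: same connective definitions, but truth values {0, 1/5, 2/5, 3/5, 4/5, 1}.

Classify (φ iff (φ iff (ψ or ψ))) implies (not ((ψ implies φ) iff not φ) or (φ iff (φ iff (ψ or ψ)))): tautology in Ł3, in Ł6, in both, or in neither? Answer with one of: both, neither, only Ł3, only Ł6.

both

In Ł3: every assignment gives 1 — tautology.
In Ł6: every assignment gives 1 — tautology.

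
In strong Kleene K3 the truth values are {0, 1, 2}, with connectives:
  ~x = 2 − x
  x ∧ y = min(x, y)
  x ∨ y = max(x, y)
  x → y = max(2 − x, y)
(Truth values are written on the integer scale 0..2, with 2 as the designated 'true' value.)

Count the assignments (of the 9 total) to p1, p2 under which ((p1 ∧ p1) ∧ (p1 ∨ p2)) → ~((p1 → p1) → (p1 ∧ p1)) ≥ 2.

p1 = 0, p2 = 0 ↦ 2  ≥
p1 = 0, p2 = 1 ↦ 2  ≥
p1 = 0, p2 = 2 ↦ 2  ≥
p1 = 1, p2 = 0 ↦ 1  <
p1 = 1, p2 = 1 ↦ 1  <
p1 = 1, p2 = 2 ↦ 1  <
p1 = 2, p2 = 0 ↦ 0  <
p1 = 2, p2 = 1 ↦ 0  <
p1 = 2, p2 = 2 ↦ 0  <
So 3 of the 9 assignments meet the threshold.

3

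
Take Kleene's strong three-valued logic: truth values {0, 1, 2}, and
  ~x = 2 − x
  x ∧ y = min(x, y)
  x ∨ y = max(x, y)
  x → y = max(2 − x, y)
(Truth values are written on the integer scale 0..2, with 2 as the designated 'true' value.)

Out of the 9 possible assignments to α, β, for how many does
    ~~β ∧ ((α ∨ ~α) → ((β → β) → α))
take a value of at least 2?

α = 0, β = 0 ↦ 0  <
α = 0, β = 1 ↦ 1  <
α = 0, β = 2 ↦ 0  <
α = 1, β = 0 ↦ 0  <
α = 1, β = 1 ↦ 1  <
α = 1, β = 2 ↦ 1  <
α = 2, β = 0 ↦ 0  <
α = 2, β = 1 ↦ 1  <
α = 2, β = 2 ↦ 2  ≥
So 1 of the 9 assignments meets the threshold.

1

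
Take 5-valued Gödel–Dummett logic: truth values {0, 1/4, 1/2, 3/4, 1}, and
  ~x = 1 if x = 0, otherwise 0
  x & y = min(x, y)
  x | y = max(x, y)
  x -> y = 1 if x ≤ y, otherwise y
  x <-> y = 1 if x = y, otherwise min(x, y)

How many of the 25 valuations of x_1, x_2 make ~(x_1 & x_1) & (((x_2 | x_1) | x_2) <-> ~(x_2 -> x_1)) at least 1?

2

value 1: 2 assignments (counts)
value 3/4: 1 assignment
value 1/2: 1 assignment
value 1/4: 1 assignment
value 0: 20 assignments
So 2 of the 25 assignments meet the threshold.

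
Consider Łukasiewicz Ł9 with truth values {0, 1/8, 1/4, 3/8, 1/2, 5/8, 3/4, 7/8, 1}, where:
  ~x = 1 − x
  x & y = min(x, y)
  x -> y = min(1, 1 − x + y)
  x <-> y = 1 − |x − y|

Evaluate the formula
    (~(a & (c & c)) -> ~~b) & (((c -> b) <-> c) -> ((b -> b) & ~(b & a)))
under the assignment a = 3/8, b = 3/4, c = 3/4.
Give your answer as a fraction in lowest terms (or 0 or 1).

7/8

c & c = 3/4 & 3/4 = 3/4
a & (c & c) = 3/8 & 3/4 = 3/8
~(a & (c & c)) = ~3/8 = 5/8
~b = ~3/4 = 1/4
~~b = ~1/4 = 3/4
~(a & (c & c)) -> ~~b = 5/8 -> 3/4 = 1
c -> b = 3/4 -> 3/4 = 1
(c -> b) <-> c = 1 <-> 3/4 = 3/4
b -> b = 3/4 -> 3/4 = 1
b & a = 3/4 & 3/8 = 3/8
~(b & a) = ~3/8 = 5/8
(b -> b) & ~(b & a) = 1 & 5/8 = 5/8
((c -> b) <-> c) -> ((b -> b) & ~(b & a)) = 3/4 -> 5/8 = 7/8
(~(a & (c & c)) -> ~~b) & (((c -> b) <-> c) -> ((b -> b) & ~(b & a))) = 1 & 7/8 = 7/8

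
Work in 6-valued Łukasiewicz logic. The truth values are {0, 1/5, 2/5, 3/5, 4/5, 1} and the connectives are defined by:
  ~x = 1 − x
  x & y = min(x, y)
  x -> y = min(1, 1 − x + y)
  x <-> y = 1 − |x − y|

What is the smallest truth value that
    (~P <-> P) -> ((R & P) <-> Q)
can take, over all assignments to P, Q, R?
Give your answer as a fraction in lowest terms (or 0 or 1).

1/5

Take P = 2/5, Q = 1, R = 0:
~P = ~2/5 = 3/5
~P <-> P = 3/5 <-> 2/5 = 4/5
R & P = 0 & 2/5 = 0
(R & P) <-> Q = 0 <-> 1 = 0
(~P <-> P) -> ((R & P) <-> Q) = 4/5 -> 0 = 1/5
No assignment yields a value below 1/5, so this is the minimum.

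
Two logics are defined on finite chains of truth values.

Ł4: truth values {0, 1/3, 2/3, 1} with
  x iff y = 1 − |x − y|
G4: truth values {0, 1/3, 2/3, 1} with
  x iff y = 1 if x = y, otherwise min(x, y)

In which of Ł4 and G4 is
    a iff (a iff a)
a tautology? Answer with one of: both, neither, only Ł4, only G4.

neither

In Ł4: at a = 0 the value is 0 — not a tautology.
In G4: at a = 0 the value is 0 — not a tautology.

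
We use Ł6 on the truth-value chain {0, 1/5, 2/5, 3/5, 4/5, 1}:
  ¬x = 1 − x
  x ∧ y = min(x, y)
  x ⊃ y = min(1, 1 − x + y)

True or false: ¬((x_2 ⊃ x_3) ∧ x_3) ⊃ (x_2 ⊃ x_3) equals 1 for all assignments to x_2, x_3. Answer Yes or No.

Counterexample: take x_2 = 1/5, x_3 = 0.
x_2 ⊃ x_3 = 1/5 ⊃ 0 = 4/5
(x_2 ⊃ x_3) ∧ x_3 = 4/5 ∧ 0 = 0
¬((x_2 ⊃ x_3) ∧ x_3) = ¬0 = 1
¬((x_2 ⊃ x_3) ∧ x_3) ⊃ (x_2 ⊃ x_3) = 1 ⊃ 4/5 = 4/5
This gives 4/5 ≠ 1.

No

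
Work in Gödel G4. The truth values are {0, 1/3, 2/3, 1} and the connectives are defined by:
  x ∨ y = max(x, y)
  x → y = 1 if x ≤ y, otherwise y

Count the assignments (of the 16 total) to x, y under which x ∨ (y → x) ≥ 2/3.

x = 0, y = 0 ↦ 1  ≥
x = 0, y = 1/3 ↦ 0  <
x = 0, y = 2/3 ↦ 0  <
x = 0, y = 1 ↦ 0  <
x = 1/3, y = 0 ↦ 1  ≥
x = 1/3, y = 1/3 ↦ 1  ≥
x = 1/3, y = 2/3 ↦ 1/3  <
x = 1/3, y = 1 ↦ 1/3  <
x = 2/3, y = 0 ↦ 1  ≥
x = 2/3, y = 1/3 ↦ 1  ≥
x = 2/3, y = 2/3 ↦ 1  ≥
x = 2/3, y = 1 ↦ 2/3  ≥
x = 1, y = 0 ↦ 1  ≥
x = 1, y = 1/3 ↦ 1  ≥
x = 1, y = 2/3 ↦ 1  ≥
x = 1, y = 1 ↦ 1  ≥
So 11 of the 16 assignments meet the threshold.

11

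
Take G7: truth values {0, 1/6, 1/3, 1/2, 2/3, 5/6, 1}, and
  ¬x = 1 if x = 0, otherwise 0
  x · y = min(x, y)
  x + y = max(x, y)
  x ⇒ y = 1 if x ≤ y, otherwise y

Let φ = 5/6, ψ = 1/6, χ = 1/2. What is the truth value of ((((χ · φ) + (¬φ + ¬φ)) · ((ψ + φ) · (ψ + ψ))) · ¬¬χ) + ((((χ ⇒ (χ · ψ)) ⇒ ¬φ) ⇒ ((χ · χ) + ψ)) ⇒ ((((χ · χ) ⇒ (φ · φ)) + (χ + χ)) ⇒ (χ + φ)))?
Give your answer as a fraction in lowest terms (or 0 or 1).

χ · φ = 1/2 · 5/6 = 1/2
¬φ = ¬5/6 = 0
¬φ = ¬5/6 = 0
¬φ + ¬φ = 0 + 0 = 0
(χ · φ) + (¬φ + ¬φ) = 1/2 + 0 = 1/2
ψ + φ = 1/6 + 5/6 = 5/6
ψ + ψ = 1/6 + 1/6 = 1/6
(ψ + φ) · (ψ + ψ) = 5/6 · 1/6 = 1/6
((χ · φ) + (¬φ + ¬φ)) · ((ψ + φ) · (ψ + ψ)) = 1/2 · 1/6 = 1/6
¬χ = ¬1/2 = 0
¬¬χ = ¬0 = 1
(((χ · φ) + (¬φ + ¬φ)) · ((ψ + φ) · (ψ + ψ))) · ¬¬χ = 1/6 · 1 = 1/6
χ · ψ = 1/2 · 1/6 = 1/6
χ ⇒ (χ · ψ) = 1/2 ⇒ 1/6 = 1/6
¬φ = ¬5/6 = 0
(χ ⇒ (χ · ψ)) ⇒ ¬φ = 1/6 ⇒ 0 = 0
χ · χ = 1/2 · 1/2 = 1/2
(χ · χ) + ψ = 1/2 + 1/6 = 1/2
((χ ⇒ (χ · ψ)) ⇒ ¬φ) ⇒ ((χ · χ) + ψ) = 0 ⇒ 1/2 = 1
χ · χ = 1/2 · 1/2 = 1/2
φ · φ = 5/6 · 5/6 = 5/6
(χ · χ) ⇒ (φ · φ) = 1/2 ⇒ 5/6 = 1
χ + χ = 1/2 + 1/2 = 1/2
((χ · χ) ⇒ (φ · φ)) + (χ + χ) = 1 + 1/2 = 1
χ + φ = 1/2 + 5/6 = 5/6
(((χ · χ) ⇒ (φ · φ)) + (χ + χ)) ⇒ (χ + φ) = 1 ⇒ 5/6 = 5/6
(((χ ⇒ (χ · ψ)) ⇒ ¬φ) ⇒ ((χ · χ) + ψ)) ⇒ ((((χ · χ) ⇒ (φ · φ)) + (χ + χ)) ⇒ (χ + φ)) = 1 ⇒ 5/6 = 5/6
((((χ · φ) + (¬φ + ¬φ)) · ((ψ + φ) · (ψ + ψ))) · ¬¬χ) + ((((χ ⇒ (χ · ψ)) ⇒ ¬φ) ⇒ ((χ · χ) + ψ)) ⇒ ((((χ · χ) ⇒ (φ · φ)) + (χ + χ)) ⇒ (χ + φ))) = 1/6 + 5/6 = 5/6

5/6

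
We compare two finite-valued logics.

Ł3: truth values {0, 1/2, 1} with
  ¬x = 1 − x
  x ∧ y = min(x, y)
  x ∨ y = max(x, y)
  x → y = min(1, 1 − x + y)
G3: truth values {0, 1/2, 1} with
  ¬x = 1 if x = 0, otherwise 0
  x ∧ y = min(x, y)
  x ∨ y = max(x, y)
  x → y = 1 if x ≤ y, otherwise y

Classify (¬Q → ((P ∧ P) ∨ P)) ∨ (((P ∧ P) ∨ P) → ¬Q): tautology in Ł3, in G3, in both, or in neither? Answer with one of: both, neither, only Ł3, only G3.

In Ł3: every assignment gives 1 — tautology.
In G3: every assignment gives 1 — tautology.

both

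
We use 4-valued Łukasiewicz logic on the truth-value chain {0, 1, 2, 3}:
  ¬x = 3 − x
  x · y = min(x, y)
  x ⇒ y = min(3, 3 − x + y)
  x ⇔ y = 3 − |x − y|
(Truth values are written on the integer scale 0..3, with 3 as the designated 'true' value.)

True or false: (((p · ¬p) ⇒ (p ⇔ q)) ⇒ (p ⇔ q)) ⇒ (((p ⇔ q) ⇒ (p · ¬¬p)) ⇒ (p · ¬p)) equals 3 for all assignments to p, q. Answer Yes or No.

Counterexample: take p = 2, q = 1.
¬p = ¬2 = 1
p · ¬p = 2 · 1 = 1
p ⇔ q = 2 ⇔ 1 = 2
(p · ¬p) ⇒ (p ⇔ q) = 1 ⇒ 2 = 3
p ⇔ q = 2 ⇔ 1 = 2
((p · ¬p) ⇒ (p ⇔ q)) ⇒ (p ⇔ q) = 3 ⇒ 2 = 2
p ⇔ q = 2 ⇔ 1 = 2
¬p = ¬2 = 1
¬¬p = ¬1 = 2
p · ¬¬p = 2 · 2 = 2
(p ⇔ q) ⇒ (p · ¬¬p) = 2 ⇒ 2 = 3
¬p = ¬2 = 1
p · ¬p = 2 · 1 = 1
((p ⇔ q) ⇒ (p · ¬¬p)) ⇒ (p · ¬p) = 3 ⇒ 1 = 1
(((p · ¬p) ⇒ (p ⇔ q)) ⇒ (p ⇔ q)) ⇒ (((p ⇔ q) ⇒ (p · ¬¬p)) ⇒ (p · ¬p)) = 2 ⇒ 1 = 2
This gives 2 ≠ 3.

No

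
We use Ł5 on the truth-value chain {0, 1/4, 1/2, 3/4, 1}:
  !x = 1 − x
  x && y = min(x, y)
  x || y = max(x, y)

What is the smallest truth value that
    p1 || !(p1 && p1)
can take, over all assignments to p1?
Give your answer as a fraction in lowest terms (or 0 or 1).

Take p1 = 1/2:
p1 && p1 = 1/2 && 1/2 = 1/2
!(p1 && p1) = !1/2 = 1/2
p1 || !(p1 && p1) = 1/2 || 1/2 = 1/2
No assignment yields a value below 1/2, so this is the minimum.

1/2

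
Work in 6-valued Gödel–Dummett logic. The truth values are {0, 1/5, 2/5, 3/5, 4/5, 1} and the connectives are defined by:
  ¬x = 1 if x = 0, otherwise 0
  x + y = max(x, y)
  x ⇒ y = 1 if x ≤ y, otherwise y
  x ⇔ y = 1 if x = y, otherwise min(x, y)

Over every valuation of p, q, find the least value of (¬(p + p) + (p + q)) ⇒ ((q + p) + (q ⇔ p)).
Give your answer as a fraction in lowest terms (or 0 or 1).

1/5

Take p = 0, q = 1/5:
p + p = 0 + 0 = 0
¬(p + p) = ¬0 = 1
p + q = 0 + 1/5 = 1/5
¬(p + p) + (p + q) = 1 + 1/5 = 1
q + p = 1/5 + 0 = 1/5
q ⇔ p = 1/5 ⇔ 0 = 0
(q + p) + (q ⇔ p) = 1/5 + 0 = 1/5
(¬(p + p) + (p + q)) ⇒ ((q + p) + (q ⇔ p)) = 1 ⇒ 1/5 = 1/5
No assignment yields a value below 1/5, so this is the minimum.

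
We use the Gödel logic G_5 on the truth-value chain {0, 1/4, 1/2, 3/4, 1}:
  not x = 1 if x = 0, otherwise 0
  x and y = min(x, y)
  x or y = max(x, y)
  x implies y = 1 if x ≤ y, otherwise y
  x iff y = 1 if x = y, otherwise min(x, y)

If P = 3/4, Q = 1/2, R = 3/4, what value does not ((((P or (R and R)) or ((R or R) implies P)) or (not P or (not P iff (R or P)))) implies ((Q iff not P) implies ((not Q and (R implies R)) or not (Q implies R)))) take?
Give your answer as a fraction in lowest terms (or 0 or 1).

0

R and R = 3/4 and 3/4 = 3/4
P or (R and R) = 3/4 or 3/4 = 3/4
R or R = 3/4 or 3/4 = 3/4
(R or R) implies P = 3/4 implies 3/4 = 1
(P or (R and R)) or ((R or R) implies P) = 3/4 or 1 = 1
not P = not 3/4 = 0
not P = not 3/4 = 0
R or P = 3/4 or 3/4 = 3/4
not P iff (R or P) = 0 iff 3/4 = 0
not P or (not P iff (R or P)) = 0 or 0 = 0
((P or (R and R)) or ((R or R) implies P)) or (not P or (not P iff (R or P))) = 1 or 0 = 1
not P = not 3/4 = 0
Q iff not P = 1/2 iff 0 = 0
not Q = not 1/2 = 0
R implies R = 3/4 implies 3/4 = 1
not Q and (R implies R) = 0 and 1 = 0
Q implies R = 1/2 implies 3/4 = 1
not (Q implies R) = not 1 = 0
(not Q and (R implies R)) or not (Q implies R) = 0 or 0 = 0
(Q iff not P) implies ((not Q and (R implies R)) or not (Q implies R)) = 0 implies 0 = 1
(((P or (R and R)) or ((R or R) implies P)) or (not P or (not P iff (R or P)))) implies ((Q iff not P) implies ((not Q and (R implies R)) or not (Q implies R))) = 1 implies 1 = 1
not ((((P or (R and R)) or ((R or R) implies P)) or (not P or (not P iff (R or P)))) implies ((Q iff not P) implies ((not Q and (R implies R)) or not (Q implies R)))) = not 1 = 0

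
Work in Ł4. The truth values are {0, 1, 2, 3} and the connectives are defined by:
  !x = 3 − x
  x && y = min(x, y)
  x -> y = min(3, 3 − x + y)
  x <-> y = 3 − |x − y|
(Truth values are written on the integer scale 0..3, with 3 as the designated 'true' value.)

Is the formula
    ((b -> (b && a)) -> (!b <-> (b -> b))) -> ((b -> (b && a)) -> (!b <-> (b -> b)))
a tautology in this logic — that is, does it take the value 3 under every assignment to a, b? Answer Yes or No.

a = 0, b = 0 ↦ 3
a = 0, b = 1 ↦ 3
a = 0, b = 2 ↦ 3
a = 0, b = 3 ↦ 3
a = 1, b = 0 ↦ 3
a = 1, b = 1 ↦ 3
a = 1, b = 2 ↦ 3
a = 1, b = 3 ↦ 3
a = 2, b = 0 ↦ 3
a = 2, b = 1 ↦ 3
a = 2, b = 2 ↦ 3
a = 2, b = 3 ↦ 3
a = 3, b = 0 ↦ 3
a = 3, b = 1 ↦ 3
a = 3, b = 2 ↦ 3
a = 3, b = 3 ↦ 3
Every assignment gives a value ≥ 3.

Yes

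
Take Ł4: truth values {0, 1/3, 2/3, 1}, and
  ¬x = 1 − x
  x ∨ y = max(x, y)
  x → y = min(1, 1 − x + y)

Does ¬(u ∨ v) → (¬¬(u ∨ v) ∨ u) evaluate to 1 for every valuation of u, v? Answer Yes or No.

Counterexample: take u = 0, v = 0.
u ∨ v = 0 ∨ 0 = 0
¬(u ∨ v) = ¬0 = 1
u ∨ v = 0 ∨ 0 = 0
¬(u ∨ v) = ¬0 = 1
¬¬(u ∨ v) = ¬1 = 0
¬¬(u ∨ v) ∨ u = 0 ∨ 0 = 0
¬(u ∨ v) → (¬¬(u ∨ v) ∨ u) = 1 → 0 = 0
This gives 0 ≠ 1.

No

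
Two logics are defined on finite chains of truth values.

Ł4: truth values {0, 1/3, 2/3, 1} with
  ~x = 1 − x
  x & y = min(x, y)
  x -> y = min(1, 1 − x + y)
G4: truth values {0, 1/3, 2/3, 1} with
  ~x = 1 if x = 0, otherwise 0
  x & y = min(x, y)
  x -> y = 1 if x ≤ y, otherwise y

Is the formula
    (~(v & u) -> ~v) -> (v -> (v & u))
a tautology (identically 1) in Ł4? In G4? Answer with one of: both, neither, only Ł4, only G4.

only Ł4

In Ł4: every assignment gives 1 — tautology.
In G4: at u = 1/3, v = 2/3 the value is 1/3 — not a tautology.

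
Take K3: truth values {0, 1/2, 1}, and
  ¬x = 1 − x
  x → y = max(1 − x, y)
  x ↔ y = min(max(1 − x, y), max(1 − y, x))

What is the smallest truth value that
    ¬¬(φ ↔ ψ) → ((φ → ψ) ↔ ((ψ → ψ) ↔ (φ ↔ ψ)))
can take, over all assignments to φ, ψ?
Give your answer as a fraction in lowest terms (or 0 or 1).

1/2

Take φ = 0, ψ = 1/2:
φ ↔ ψ = 0 ↔ 1/2 = 1/2
¬(φ ↔ ψ) = ¬1/2 = 1/2
¬¬(φ ↔ ψ) = ¬1/2 = 1/2
φ → ψ = 0 → 1/2 = 1
ψ → ψ = 1/2 → 1/2 = 1/2
φ ↔ ψ = 0 ↔ 1/2 = 1/2
(ψ → ψ) ↔ (φ ↔ ψ) = 1/2 ↔ 1/2 = 1/2
(φ → ψ) ↔ ((ψ → ψ) ↔ (φ ↔ ψ)) = 1 ↔ 1/2 = 1/2
¬¬(φ ↔ ψ) → ((φ → ψ) ↔ ((ψ → ψ) ↔ (φ ↔ ψ))) = 1/2 → 1/2 = 1/2
No assignment yields a value below 1/2, so this is the minimum.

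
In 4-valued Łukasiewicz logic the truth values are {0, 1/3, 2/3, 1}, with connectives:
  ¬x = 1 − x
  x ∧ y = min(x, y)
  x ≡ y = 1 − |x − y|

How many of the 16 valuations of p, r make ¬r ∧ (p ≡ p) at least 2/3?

p = 0, r = 0 ↦ 1  ≥
p = 0, r = 1/3 ↦ 2/3  ≥
p = 0, r = 2/3 ↦ 1/3  <
p = 0, r = 1 ↦ 0  <
p = 1/3, r = 0 ↦ 1  ≥
p = 1/3, r = 1/3 ↦ 2/3  ≥
p = 1/3, r = 2/3 ↦ 1/3  <
p = 1/3, r = 1 ↦ 0  <
p = 2/3, r = 0 ↦ 1  ≥
p = 2/3, r = 1/3 ↦ 2/3  ≥
p = 2/3, r = 2/3 ↦ 1/3  <
p = 2/3, r = 1 ↦ 0  <
p = 1, r = 0 ↦ 1  ≥
p = 1, r = 1/3 ↦ 2/3  ≥
p = 1, r = 2/3 ↦ 1/3  <
p = 1, r = 1 ↦ 0  <
So 8 of the 16 assignments meet the threshold.

8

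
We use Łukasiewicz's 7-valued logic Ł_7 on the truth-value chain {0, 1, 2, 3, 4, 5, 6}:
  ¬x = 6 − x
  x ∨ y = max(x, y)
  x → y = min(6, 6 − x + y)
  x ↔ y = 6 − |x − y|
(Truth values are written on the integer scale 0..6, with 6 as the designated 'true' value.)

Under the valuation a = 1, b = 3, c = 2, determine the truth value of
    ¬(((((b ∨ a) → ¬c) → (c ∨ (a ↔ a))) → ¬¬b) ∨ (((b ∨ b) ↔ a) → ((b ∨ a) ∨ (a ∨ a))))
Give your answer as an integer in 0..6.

b ∨ a = 3 ∨ 1 = 3
¬c = ¬2 = 4
(b ∨ a) → ¬c = 3 → 4 = 6
a ↔ a = 1 ↔ 1 = 6
c ∨ (a ↔ a) = 2 ∨ 6 = 6
((b ∨ a) → ¬c) → (c ∨ (a ↔ a)) = 6 → 6 = 6
¬b = ¬3 = 3
¬¬b = ¬3 = 3
(((b ∨ a) → ¬c) → (c ∨ (a ↔ a))) → ¬¬b = 6 → 3 = 3
b ∨ b = 3 ∨ 3 = 3
(b ∨ b) ↔ a = 3 ↔ 1 = 4
b ∨ a = 3 ∨ 1 = 3
a ∨ a = 1 ∨ 1 = 1
(b ∨ a) ∨ (a ∨ a) = 3 ∨ 1 = 3
((b ∨ b) ↔ a) → ((b ∨ a) ∨ (a ∨ a)) = 4 → 3 = 5
((((b ∨ a) → ¬c) → (c ∨ (a ↔ a))) → ¬¬b) ∨ (((b ∨ b) ↔ a) → ((b ∨ a) ∨ (a ∨ a))) = 3 ∨ 5 = 5
¬(((((b ∨ a) → ¬c) → (c ∨ (a ↔ a))) → ¬¬b) ∨ (((b ∨ b) ↔ a) → ((b ∨ a) ∨ (a ∨ a)))) = ¬5 = 1

1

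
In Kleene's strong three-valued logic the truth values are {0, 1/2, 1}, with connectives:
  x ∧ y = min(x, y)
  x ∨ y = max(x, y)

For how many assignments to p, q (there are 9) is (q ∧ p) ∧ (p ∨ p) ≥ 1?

1

p = 0, q = 0 ↦ 0  <
p = 0, q = 1/2 ↦ 0  <
p = 0, q = 1 ↦ 0  <
p = 1/2, q = 0 ↦ 0  <
p = 1/2, q = 1/2 ↦ 1/2  <
p = 1/2, q = 1 ↦ 1/2  <
p = 1, q = 0 ↦ 0  <
p = 1, q = 1/2 ↦ 1/2  <
p = 1, q = 1 ↦ 1  ≥
So 1 of the 9 assignments meets the threshold.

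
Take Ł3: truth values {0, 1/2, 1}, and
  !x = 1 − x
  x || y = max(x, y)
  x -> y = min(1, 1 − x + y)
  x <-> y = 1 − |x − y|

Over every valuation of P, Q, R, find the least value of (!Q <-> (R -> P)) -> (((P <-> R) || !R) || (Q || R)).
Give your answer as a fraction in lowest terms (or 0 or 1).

1/2

Take P = 0, Q = 1/2, R = 1/2:
!Q = !1/2 = 1/2
R -> P = 1/2 -> 0 = 1/2
!Q <-> (R -> P) = 1/2 <-> 1/2 = 1
P <-> R = 0 <-> 1/2 = 1/2
!R = !1/2 = 1/2
(P <-> R) || !R = 1/2 || 1/2 = 1/2
Q || R = 1/2 || 1/2 = 1/2
((P <-> R) || !R) || (Q || R) = 1/2 || 1/2 = 1/2
(!Q <-> (R -> P)) -> (((P <-> R) || !R) || (Q || R)) = 1 -> 1/2 = 1/2
No assignment yields a value below 1/2, so this is the minimum.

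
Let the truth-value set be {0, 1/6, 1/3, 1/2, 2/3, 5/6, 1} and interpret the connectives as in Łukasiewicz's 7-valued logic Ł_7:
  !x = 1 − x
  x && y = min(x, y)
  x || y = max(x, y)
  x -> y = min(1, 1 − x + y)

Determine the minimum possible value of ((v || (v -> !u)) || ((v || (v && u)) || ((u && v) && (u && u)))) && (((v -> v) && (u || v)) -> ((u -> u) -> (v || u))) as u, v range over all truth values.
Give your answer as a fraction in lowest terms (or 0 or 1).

Take u = 1, v = 1/2:
!u = !1 = 0
v -> !u = 1/2 -> 0 = 1/2
v || (v -> !u) = 1/2 || 1/2 = 1/2
v && u = 1/2 && 1 = 1/2
v || (v && u) = 1/2 || 1/2 = 1/2
u && v = 1 && 1/2 = 1/2
u && u = 1 && 1 = 1
(u && v) && (u && u) = 1/2 && 1 = 1/2
(v || (v && u)) || ((u && v) && (u && u)) = 1/2 || 1/2 = 1/2
(v || (v -> !u)) || ((v || (v && u)) || ((u && v) && (u && u))) = 1/2 || 1/2 = 1/2
v -> v = 1/2 -> 1/2 = 1
u || v = 1 || 1/2 = 1
(v -> v) && (u || v) = 1 && 1 = 1
u -> u = 1 -> 1 = 1
v || u = 1/2 || 1 = 1
(u -> u) -> (v || u) = 1 -> 1 = 1
((v -> v) && (u || v)) -> ((u -> u) -> (v || u)) = 1 -> 1 = 1
((v || (v -> !u)) || ((v || (v && u)) || ((u && v) && (u && u)))) && (((v -> v) && (u || v)) -> ((u -> u) -> (v || u))) = 1/2 && 1 = 1/2
No assignment yields a value below 1/2, so this is the minimum.

1/2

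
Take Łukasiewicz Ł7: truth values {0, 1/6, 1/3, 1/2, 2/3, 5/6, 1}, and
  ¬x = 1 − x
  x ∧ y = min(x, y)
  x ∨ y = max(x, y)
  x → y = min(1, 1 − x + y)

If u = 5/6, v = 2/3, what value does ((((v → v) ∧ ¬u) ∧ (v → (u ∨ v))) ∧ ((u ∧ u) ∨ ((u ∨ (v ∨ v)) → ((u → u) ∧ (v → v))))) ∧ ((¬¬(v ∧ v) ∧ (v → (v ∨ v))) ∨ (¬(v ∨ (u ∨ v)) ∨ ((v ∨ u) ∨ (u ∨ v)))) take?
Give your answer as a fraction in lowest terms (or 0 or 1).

v → v = 2/3 → 2/3 = 1
¬u = ¬5/6 = 1/6
(v → v) ∧ ¬u = 1 ∧ 1/6 = 1/6
u ∨ v = 5/6 ∨ 2/3 = 5/6
v → (u ∨ v) = 2/3 → 5/6 = 1
((v → v) ∧ ¬u) ∧ (v → (u ∨ v)) = 1/6 ∧ 1 = 1/6
u ∧ u = 5/6 ∧ 5/6 = 5/6
v ∨ v = 2/3 ∨ 2/3 = 2/3
u ∨ (v ∨ v) = 5/6 ∨ 2/3 = 5/6
u → u = 5/6 → 5/6 = 1
v → v = 2/3 → 2/3 = 1
(u → u) ∧ (v → v) = 1 ∧ 1 = 1
(u ∨ (v ∨ v)) → ((u → u) ∧ (v → v)) = 5/6 → 1 = 1
(u ∧ u) ∨ ((u ∨ (v ∨ v)) → ((u → u) ∧ (v → v))) = 5/6 ∨ 1 = 1
(((v → v) ∧ ¬u) ∧ (v → (u ∨ v))) ∧ ((u ∧ u) ∨ ((u ∨ (v ∨ v)) → ((u → u) ∧ (v → v)))) = 1/6 ∧ 1 = 1/6
v ∧ v = 2/3 ∧ 2/3 = 2/3
¬(v ∧ v) = ¬2/3 = 1/3
¬¬(v ∧ v) = ¬1/3 = 2/3
v ∨ v = 2/3 ∨ 2/3 = 2/3
v → (v ∨ v) = 2/3 → 2/3 = 1
¬¬(v ∧ v) ∧ (v → (v ∨ v)) = 2/3 ∧ 1 = 2/3
u ∨ v = 5/6 ∨ 2/3 = 5/6
v ∨ (u ∨ v) = 2/3 ∨ 5/6 = 5/6
¬(v ∨ (u ∨ v)) = ¬5/6 = 1/6
v ∨ u = 2/3 ∨ 5/6 = 5/6
u ∨ v = 5/6 ∨ 2/3 = 5/6
(v ∨ u) ∨ (u ∨ v) = 5/6 ∨ 5/6 = 5/6
¬(v ∨ (u ∨ v)) ∨ ((v ∨ u) ∨ (u ∨ v)) = 1/6 ∨ 5/6 = 5/6
(¬¬(v ∧ v) ∧ (v → (v ∨ v))) ∨ (¬(v ∨ (u ∨ v)) ∨ ((v ∨ u) ∨ (u ∨ v))) = 2/3 ∨ 5/6 = 5/6
((((v → v) ∧ ¬u) ∧ (v → (u ∨ v))) ∧ ((u ∧ u) ∨ ((u ∨ (v ∨ v)) → ((u → u) ∧ (v → v))))) ∧ ((¬¬(v ∧ v) ∧ (v → (v ∨ v))) ∨ (¬(v ∨ (u ∨ v)) ∨ ((v ∨ u) ∨ (u ∨ v)))) = 1/6 ∧ 5/6 = 1/6

1/6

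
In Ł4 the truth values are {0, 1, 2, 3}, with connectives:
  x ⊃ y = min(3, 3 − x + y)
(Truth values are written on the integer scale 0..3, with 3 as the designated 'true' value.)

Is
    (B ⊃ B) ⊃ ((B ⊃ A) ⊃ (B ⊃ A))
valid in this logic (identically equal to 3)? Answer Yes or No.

Yes

A = 0, B = 0 ↦ 3
A = 0, B = 1 ↦ 3
A = 0, B = 2 ↦ 3
A = 0, B = 3 ↦ 3
A = 1, B = 0 ↦ 3
A = 1, B = 1 ↦ 3
A = 1, B = 2 ↦ 3
A = 1, B = 3 ↦ 3
A = 2, B = 0 ↦ 3
A = 2, B = 1 ↦ 3
A = 2, B = 2 ↦ 3
A = 2, B = 3 ↦ 3
A = 3, B = 0 ↦ 3
A = 3, B = 1 ↦ 3
A = 3, B = 2 ↦ 3
A = 3, B = 3 ↦ 3
Every assignment gives a value ≥ 3.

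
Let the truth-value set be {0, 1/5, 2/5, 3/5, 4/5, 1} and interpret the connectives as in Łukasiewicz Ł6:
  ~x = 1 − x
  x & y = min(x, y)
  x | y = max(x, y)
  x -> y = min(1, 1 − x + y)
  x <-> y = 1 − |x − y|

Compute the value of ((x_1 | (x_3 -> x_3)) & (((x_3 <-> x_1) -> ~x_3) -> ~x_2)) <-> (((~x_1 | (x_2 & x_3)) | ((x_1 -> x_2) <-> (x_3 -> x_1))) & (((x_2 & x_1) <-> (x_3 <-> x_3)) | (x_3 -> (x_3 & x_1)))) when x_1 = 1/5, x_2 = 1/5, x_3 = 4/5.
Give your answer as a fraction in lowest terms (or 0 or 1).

2/5

x_3 -> x_3 = 4/5 -> 4/5 = 1
x_1 | (x_3 -> x_3) = 1/5 | 1 = 1
x_3 <-> x_1 = 4/5 <-> 1/5 = 2/5
~x_3 = ~4/5 = 1/5
(x_3 <-> x_1) -> ~x_3 = 2/5 -> 1/5 = 4/5
~x_2 = ~1/5 = 4/5
((x_3 <-> x_1) -> ~x_3) -> ~x_2 = 4/5 -> 4/5 = 1
(x_1 | (x_3 -> x_3)) & (((x_3 <-> x_1) -> ~x_3) -> ~x_2) = 1 & 1 = 1
~x_1 = ~1/5 = 4/5
x_2 & x_3 = 1/5 & 4/5 = 1/5
~x_1 | (x_2 & x_3) = 4/5 | 1/5 = 4/5
x_1 -> x_2 = 1/5 -> 1/5 = 1
x_3 -> x_1 = 4/5 -> 1/5 = 2/5
(x_1 -> x_2) <-> (x_3 -> x_1) = 1 <-> 2/5 = 2/5
(~x_1 | (x_2 & x_3)) | ((x_1 -> x_2) <-> (x_3 -> x_1)) = 4/5 | 2/5 = 4/5
x_2 & x_1 = 1/5 & 1/5 = 1/5
x_3 <-> x_3 = 4/5 <-> 4/5 = 1
(x_2 & x_1) <-> (x_3 <-> x_3) = 1/5 <-> 1 = 1/5
x_3 & x_1 = 4/5 & 1/5 = 1/5
x_3 -> (x_3 & x_1) = 4/5 -> 1/5 = 2/5
((x_2 & x_1) <-> (x_3 <-> x_3)) | (x_3 -> (x_3 & x_1)) = 1/5 | 2/5 = 2/5
((~x_1 | (x_2 & x_3)) | ((x_1 -> x_2) <-> (x_3 -> x_1))) & (((x_2 & x_1) <-> (x_3 <-> x_3)) | (x_3 -> (x_3 & x_1))) = 4/5 & 2/5 = 2/5
((x_1 | (x_3 -> x_3)) & (((x_3 <-> x_1) -> ~x_3) -> ~x_2)) <-> (((~x_1 | (x_2 & x_3)) | ((x_1 -> x_2) <-> (x_3 -> x_1))) & (((x_2 & x_1) <-> (x_3 <-> x_3)) | (x_3 -> (x_3 & x_1)))) = 1 <-> 2/5 = 2/5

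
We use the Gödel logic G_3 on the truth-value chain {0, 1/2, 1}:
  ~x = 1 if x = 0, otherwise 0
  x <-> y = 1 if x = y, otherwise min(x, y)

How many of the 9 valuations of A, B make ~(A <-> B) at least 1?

4

A = 0, B = 0 ↦ 0  <
A = 0, B = 1/2 ↦ 1  ≥
A = 0, B = 1 ↦ 1  ≥
A = 1/2, B = 0 ↦ 1  ≥
A = 1/2, B = 1/2 ↦ 0  <
A = 1/2, B = 1 ↦ 0  <
A = 1, B = 0 ↦ 1  ≥
A = 1, B = 1/2 ↦ 0  <
A = 1, B = 1 ↦ 0  <
So 4 of the 9 assignments meet the threshold.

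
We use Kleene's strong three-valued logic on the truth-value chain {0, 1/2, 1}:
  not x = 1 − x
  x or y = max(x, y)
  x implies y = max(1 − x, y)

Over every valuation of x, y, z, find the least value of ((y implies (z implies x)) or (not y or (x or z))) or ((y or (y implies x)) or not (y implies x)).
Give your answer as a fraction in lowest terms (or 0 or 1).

1/2

Take x = 0, y = 1/2, z = 1/2:
z implies x = 1/2 implies 0 = 1/2
y implies (z implies x) = 1/2 implies 1/2 = 1/2
not y = not 1/2 = 1/2
x or z = 0 or 1/2 = 1/2
not y or (x or z) = 1/2 or 1/2 = 1/2
(y implies (z implies x)) or (not y or (x or z)) = 1/2 or 1/2 = 1/2
y implies x = 1/2 implies 0 = 1/2
y or (y implies x) = 1/2 or 1/2 = 1/2
y implies x = 1/2 implies 0 = 1/2
not (y implies x) = not 1/2 = 1/2
(y or (y implies x)) or not (y implies x) = 1/2 or 1/2 = 1/2
((y implies (z implies x)) or (not y or (x or z))) or ((y or (y implies x)) or not (y implies x)) = 1/2 or 1/2 = 1/2
No assignment yields a value below 1/2, so this is the minimum.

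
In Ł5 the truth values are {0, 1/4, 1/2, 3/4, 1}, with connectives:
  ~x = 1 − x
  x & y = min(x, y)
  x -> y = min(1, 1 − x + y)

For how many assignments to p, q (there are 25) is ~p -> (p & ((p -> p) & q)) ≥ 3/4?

14

value 1: 12 assignments (counts)
value 3/4: 2 assignments (counts)
value 1/2: 5 assignments
value 1/4: 1 assignment
value 0: 5 assignments
So 14 of the 25 assignments meet the threshold.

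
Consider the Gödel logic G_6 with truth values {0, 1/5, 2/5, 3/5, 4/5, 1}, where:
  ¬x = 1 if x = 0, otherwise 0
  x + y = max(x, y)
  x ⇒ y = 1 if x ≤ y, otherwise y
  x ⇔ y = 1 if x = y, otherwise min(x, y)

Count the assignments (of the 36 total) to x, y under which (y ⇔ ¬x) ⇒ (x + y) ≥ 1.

32

value 1: 32 assignments (counts)
value 4/5: 1 assignment
value 3/5: 1 assignment
value 2/5: 1 assignment
value 1/5: 1 assignment
So 32 of the 36 assignments meet the threshold.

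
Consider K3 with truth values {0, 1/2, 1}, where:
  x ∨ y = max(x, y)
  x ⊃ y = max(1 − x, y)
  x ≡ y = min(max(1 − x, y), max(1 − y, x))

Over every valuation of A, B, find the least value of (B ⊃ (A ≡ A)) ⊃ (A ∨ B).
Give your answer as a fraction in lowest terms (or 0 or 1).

0

Take A = 0, B = 0:
A ≡ A = 0 ≡ 0 = 1
B ⊃ (A ≡ A) = 0 ⊃ 1 = 1
A ∨ B = 0 ∨ 0 = 0
(B ⊃ (A ≡ A)) ⊃ (A ∨ B) = 1 ⊃ 0 = 0
No assignment yields a value below 0, so this is the minimum.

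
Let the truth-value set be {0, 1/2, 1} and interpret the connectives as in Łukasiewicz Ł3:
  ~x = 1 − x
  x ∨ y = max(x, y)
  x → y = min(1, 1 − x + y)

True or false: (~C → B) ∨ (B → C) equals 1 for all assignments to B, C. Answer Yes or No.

Counterexample: take B = 1/2, C = 0.
~C = ~0 = 1
~C → B = 1 → 1/2 = 1/2
B → C = 1/2 → 0 = 1/2
(~C → B) ∨ (B → C) = 1/2 ∨ 1/2 = 1/2
This gives 1/2 ≠ 1.

No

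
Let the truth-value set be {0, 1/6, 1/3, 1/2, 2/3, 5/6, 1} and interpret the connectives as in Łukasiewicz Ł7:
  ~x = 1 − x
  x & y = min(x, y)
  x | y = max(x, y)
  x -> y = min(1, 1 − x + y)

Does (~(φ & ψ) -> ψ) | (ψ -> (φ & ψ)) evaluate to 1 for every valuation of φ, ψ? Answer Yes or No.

No

Counterexample: take φ = 0, ψ = 1/6.
φ & ψ = 0 & 1/6 = 0
~(φ & ψ) = ~0 = 1
~(φ & ψ) -> ψ = 1 -> 1/6 = 1/6
φ & ψ = 0 & 1/6 = 0
ψ -> (φ & ψ) = 1/6 -> 0 = 5/6
(~(φ & ψ) -> ψ) | (ψ -> (φ & ψ)) = 1/6 | 5/6 = 5/6
This gives 5/6 ≠ 1.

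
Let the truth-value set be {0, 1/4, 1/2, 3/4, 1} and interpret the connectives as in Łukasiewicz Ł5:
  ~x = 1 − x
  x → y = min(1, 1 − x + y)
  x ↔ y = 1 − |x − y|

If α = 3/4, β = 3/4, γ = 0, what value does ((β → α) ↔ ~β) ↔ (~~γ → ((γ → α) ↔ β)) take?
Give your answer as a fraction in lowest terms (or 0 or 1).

β → α = 3/4 → 3/4 = 1
~β = ~3/4 = 1/4
(β → α) ↔ ~β = 1 ↔ 1/4 = 1/4
~γ = ~0 = 1
~~γ = ~1 = 0
γ → α = 0 → 3/4 = 1
(γ → α) ↔ β = 1 ↔ 3/4 = 3/4
~~γ → ((γ → α) ↔ β) = 0 → 3/4 = 1
((β → α) ↔ ~β) ↔ (~~γ → ((γ → α) ↔ β)) = 1/4 ↔ 1 = 1/4

1/4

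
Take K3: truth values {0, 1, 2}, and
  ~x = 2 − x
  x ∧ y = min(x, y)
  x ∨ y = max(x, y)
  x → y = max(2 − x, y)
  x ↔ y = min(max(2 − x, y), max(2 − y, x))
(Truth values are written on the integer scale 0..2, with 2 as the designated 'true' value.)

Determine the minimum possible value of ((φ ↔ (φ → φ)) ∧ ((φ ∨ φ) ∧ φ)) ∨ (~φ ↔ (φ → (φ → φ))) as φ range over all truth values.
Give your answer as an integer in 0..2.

Take φ = 1:
φ → φ = 1 → 1 = 1
φ ↔ (φ → φ) = 1 ↔ 1 = 1
φ ∨ φ = 1 ∨ 1 = 1
(φ ∨ φ) ∧ φ = 1 ∧ 1 = 1
(φ ↔ (φ → φ)) ∧ ((φ ∨ φ) ∧ φ) = 1 ∧ 1 = 1
~φ = ~1 = 1
φ → φ = 1 → 1 = 1
φ → (φ → φ) = 1 → 1 = 1
~φ ↔ (φ → (φ → φ)) = 1 ↔ 1 = 1
((φ ↔ (φ → φ)) ∧ ((φ ∨ φ) ∧ φ)) ∨ (~φ ↔ (φ → (φ → φ))) = 1 ∨ 1 = 1
No assignment yields a value below 1, so this is the minimum.

1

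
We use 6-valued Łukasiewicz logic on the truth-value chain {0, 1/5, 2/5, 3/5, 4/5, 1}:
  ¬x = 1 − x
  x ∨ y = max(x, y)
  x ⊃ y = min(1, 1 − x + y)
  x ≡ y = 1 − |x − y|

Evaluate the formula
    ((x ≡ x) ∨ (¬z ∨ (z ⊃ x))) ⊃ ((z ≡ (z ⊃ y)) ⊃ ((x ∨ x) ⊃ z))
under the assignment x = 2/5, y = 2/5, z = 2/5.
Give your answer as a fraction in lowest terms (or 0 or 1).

1

x ≡ x = 2/5 ≡ 2/5 = 1
¬z = ¬2/5 = 3/5
z ⊃ x = 2/5 ⊃ 2/5 = 1
¬z ∨ (z ⊃ x) = 3/5 ∨ 1 = 1
(x ≡ x) ∨ (¬z ∨ (z ⊃ x)) = 1 ∨ 1 = 1
z ⊃ y = 2/5 ⊃ 2/5 = 1
z ≡ (z ⊃ y) = 2/5 ≡ 1 = 2/5
x ∨ x = 2/5 ∨ 2/5 = 2/5
(x ∨ x) ⊃ z = 2/5 ⊃ 2/5 = 1
(z ≡ (z ⊃ y)) ⊃ ((x ∨ x) ⊃ z) = 2/5 ⊃ 1 = 1
((x ≡ x) ∨ (¬z ∨ (z ⊃ x))) ⊃ ((z ≡ (z ⊃ y)) ⊃ ((x ∨ x) ⊃ z)) = 1 ⊃ 1 = 1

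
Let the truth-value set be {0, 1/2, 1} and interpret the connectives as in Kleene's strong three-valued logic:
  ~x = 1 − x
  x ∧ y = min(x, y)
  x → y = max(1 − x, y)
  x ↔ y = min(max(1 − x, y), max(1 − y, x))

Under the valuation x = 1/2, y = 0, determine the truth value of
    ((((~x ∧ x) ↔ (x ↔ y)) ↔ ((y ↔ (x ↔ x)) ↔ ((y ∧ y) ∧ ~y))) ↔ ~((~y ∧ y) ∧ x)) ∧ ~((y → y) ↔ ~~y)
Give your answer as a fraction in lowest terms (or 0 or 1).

~x = ~1/2 = 1/2
~x ∧ x = 1/2 ∧ 1/2 = 1/2
x ↔ y = 1/2 ↔ 0 = 1/2
(~x ∧ x) ↔ (x ↔ y) = 1/2 ↔ 1/2 = 1/2
x ↔ x = 1/2 ↔ 1/2 = 1/2
y ↔ (x ↔ x) = 0 ↔ 1/2 = 1/2
y ∧ y = 0 ∧ 0 = 0
~y = ~0 = 1
(y ∧ y) ∧ ~y = 0 ∧ 1 = 0
(y ↔ (x ↔ x)) ↔ ((y ∧ y) ∧ ~y) = 1/2 ↔ 0 = 1/2
((~x ∧ x) ↔ (x ↔ y)) ↔ ((y ↔ (x ↔ x)) ↔ ((y ∧ y) ∧ ~y)) = 1/2 ↔ 1/2 = 1/2
~y = ~0 = 1
~y ∧ y = 1 ∧ 0 = 0
(~y ∧ y) ∧ x = 0 ∧ 1/2 = 0
~((~y ∧ y) ∧ x) = ~0 = 1
(((~x ∧ x) ↔ (x ↔ y)) ↔ ((y ↔ (x ↔ x)) ↔ ((y ∧ y) ∧ ~y))) ↔ ~((~y ∧ y) ∧ x) = 1/2 ↔ 1 = 1/2
y → y = 0 → 0 = 1
~y = ~0 = 1
~~y = ~1 = 0
(y → y) ↔ ~~y = 1 ↔ 0 = 0
~((y → y) ↔ ~~y) = ~0 = 1
((((~x ∧ x) ↔ (x ↔ y)) ↔ ((y ↔ (x ↔ x)) ↔ ((y ∧ y) ∧ ~y))) ↔ ~((~y ∧ y) ∧ x)) ∧ ~((y → y) ↔ ~~y) = 1/2 ∧ 1 = 1/2

1/2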